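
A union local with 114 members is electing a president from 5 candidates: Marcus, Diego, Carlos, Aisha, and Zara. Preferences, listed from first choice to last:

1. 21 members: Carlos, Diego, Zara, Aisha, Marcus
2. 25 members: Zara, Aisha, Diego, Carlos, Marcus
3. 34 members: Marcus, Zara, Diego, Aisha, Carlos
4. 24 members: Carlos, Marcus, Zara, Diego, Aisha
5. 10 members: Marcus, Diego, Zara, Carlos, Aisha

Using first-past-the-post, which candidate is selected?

Carlos

First-place votes: Marcus 44, Diego 0, Carlos 45, Aisha 0, Zara 25.
Carlos has the most first-place votes.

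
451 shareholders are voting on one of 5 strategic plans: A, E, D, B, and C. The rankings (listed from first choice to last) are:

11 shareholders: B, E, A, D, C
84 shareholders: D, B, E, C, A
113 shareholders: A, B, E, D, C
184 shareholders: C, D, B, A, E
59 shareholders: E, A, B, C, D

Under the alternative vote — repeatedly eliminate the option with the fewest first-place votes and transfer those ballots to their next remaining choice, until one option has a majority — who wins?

C

Round 1: A 113, E 59, D 84, B 11, C 184. Eliminate B.
Round 2: A 113, E 70, D 84, C 184. Eliminate E.
Round 3: A 183, D 84, C 184. Eliminate D.
Round 4: A 183, C 268. C has a majority.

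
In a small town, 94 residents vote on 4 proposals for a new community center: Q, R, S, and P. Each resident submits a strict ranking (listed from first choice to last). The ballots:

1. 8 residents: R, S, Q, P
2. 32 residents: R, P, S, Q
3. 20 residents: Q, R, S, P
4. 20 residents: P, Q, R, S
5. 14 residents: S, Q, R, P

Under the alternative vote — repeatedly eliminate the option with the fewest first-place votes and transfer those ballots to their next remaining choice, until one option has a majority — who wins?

Q

Round 1: Q 20, R 40, S 14, P 20. Eliminate S.
Round 2: Q 34, R 40, P 20. Eliminate P.
Round 3: Q 54, R 40. Q has a majority.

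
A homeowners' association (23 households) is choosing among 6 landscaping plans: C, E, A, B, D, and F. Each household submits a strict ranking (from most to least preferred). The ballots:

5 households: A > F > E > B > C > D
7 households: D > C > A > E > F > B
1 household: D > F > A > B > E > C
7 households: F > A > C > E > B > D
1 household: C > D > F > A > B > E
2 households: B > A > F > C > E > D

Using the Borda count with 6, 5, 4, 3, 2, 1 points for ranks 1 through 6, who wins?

C: 5·2 + 7·5 + 1·1 + 7·4 + 1·6 + 2·3 = 86
E: 5·4 + 7·3 + 1·2 + 7·3 + 1·1 + 2·2 = 69
A: 5·6 + 7·4 + 1·4 + 7·5 + 1·3 + 2·5 = 110
B: 5·3 + 7·1 + 1·3 + 7·2 + 1·2 + 2·6 = 53
D: 5·1 + 7·6 + 1·6 + 7·1 + 1·5 + 2·1 = 67
F: 5·5 + 7·2 + 1·5 + 7·6 + 1·4 + 2·4 = 98
A has the highest Borda score (110).

A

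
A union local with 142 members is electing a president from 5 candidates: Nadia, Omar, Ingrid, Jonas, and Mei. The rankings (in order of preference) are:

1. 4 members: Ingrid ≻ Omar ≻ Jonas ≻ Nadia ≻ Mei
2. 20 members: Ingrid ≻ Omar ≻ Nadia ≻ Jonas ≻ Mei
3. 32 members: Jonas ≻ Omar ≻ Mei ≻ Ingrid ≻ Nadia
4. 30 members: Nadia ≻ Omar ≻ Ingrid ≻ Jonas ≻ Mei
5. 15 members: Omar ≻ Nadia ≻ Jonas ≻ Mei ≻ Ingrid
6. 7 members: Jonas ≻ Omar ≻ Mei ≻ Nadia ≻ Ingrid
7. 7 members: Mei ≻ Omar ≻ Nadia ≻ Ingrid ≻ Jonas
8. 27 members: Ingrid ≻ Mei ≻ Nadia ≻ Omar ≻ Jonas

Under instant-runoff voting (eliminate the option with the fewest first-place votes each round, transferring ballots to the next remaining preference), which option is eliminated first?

Round 1: Nadia 30, Omar 15, Ingrid 51, Jonas 39, Mei 7. Eliminate Mei.

Mei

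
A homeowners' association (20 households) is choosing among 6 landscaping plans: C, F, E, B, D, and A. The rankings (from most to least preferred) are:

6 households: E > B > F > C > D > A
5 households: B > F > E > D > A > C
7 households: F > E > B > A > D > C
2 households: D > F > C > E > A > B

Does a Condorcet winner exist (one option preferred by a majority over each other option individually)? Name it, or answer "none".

none

Checking pairwise contests:
F beats C 20–0.
B beats F 11–9.
F beats E 14–6.
E beats B 15–5.
F beats D 18–2.
F beats A 20–0.
Every option loses at least one head-to-head, so there is no Condorcet winner.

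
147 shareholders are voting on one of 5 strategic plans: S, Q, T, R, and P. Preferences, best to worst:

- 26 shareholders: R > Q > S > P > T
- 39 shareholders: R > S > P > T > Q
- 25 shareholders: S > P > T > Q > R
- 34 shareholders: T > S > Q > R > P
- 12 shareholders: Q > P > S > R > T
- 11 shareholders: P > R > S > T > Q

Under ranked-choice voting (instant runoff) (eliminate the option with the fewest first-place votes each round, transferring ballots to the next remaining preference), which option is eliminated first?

P

Round 1: S 25, Q 12, T 34, R 65, P 11. Eliminate P.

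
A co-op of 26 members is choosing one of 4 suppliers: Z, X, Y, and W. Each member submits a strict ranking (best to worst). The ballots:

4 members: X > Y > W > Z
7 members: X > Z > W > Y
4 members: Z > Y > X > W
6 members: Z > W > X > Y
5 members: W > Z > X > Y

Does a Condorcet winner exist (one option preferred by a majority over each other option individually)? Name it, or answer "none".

Z

Z vs X: 15–11 for Z.
Z vs Y: 22–4 for Z.
Z vs W: 17–9 for Z.
Z beats every other option head-to-head.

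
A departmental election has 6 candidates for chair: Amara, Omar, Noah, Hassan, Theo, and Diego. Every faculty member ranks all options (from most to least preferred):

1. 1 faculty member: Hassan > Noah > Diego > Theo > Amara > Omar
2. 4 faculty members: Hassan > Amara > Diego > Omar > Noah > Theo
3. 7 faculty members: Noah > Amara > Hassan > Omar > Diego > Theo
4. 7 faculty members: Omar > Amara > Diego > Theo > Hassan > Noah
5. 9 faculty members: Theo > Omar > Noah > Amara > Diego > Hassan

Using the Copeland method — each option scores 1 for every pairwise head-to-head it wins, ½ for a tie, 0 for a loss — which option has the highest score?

Omar

Amara: beats Hassan, Theo, and Diego; loses to Omar and Noah → score 3.
Omar: beats Amara, Noah, Hassan, Theo, and Diego → score 5.
Noah: beats Amara, Hassan, and Diego; loses to Omar and Theo → score 3.
Hassan: loses to Amara, Omar, Noah, Theo, and Diego → score 0.
Theo: beats Noah and Hassan; loses to Amara, Omar, and Diego → score 2.
Diego: beats Hassan and Theo; loses to Amara, Omar, and Noah → score 2.
Omar has the best pairwise record.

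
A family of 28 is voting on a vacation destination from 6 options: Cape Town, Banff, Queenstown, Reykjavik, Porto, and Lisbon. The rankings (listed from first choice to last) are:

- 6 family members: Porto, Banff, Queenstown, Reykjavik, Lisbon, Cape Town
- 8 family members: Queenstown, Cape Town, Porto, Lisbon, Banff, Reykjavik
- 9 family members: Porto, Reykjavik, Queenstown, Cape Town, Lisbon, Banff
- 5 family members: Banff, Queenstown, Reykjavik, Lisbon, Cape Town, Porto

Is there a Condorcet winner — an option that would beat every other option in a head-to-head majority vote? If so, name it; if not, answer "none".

Porto

Porto vs Cape Town: 15–13 for Porto.
Porto vs Banff: 23–5 for Porto.
Porto vs Queenstown: 15–13 for Porto.
Porto vs Reykjavik: 23–5 for Porto.
Porto vs Lisbon: 23–5 for Porto.
Porto beats every other option head-to-head.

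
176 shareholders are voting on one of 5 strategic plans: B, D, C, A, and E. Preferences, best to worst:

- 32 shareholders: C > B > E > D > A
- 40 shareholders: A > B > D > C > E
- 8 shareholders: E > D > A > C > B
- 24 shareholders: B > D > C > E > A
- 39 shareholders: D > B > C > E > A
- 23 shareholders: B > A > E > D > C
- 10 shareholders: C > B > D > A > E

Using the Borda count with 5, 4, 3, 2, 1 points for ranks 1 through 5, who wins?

B

B: 32·4 + 40·4 + 8·1 + 24·5 + 39·4 + 23·5 + 10·4 = 727
D: 32·2 + 40·3 + 8·4 + 24·4 + 39·5 + 23·2 + 10·3 = 583
C: 32·5 + 40·2 + 8·2 + 24·3 + 39·3 + 23·1 + 10·5 = 518
A: 32·1 + 40·5 + 8·3 + 24·1 + 39·1 + 23·4 + 10·2 = 431
E: 32·3 + 40·1 + 8·5 + 24·2 + 39·2 + 23·3 + 10·1 = 381
B has the highest Borda score (727).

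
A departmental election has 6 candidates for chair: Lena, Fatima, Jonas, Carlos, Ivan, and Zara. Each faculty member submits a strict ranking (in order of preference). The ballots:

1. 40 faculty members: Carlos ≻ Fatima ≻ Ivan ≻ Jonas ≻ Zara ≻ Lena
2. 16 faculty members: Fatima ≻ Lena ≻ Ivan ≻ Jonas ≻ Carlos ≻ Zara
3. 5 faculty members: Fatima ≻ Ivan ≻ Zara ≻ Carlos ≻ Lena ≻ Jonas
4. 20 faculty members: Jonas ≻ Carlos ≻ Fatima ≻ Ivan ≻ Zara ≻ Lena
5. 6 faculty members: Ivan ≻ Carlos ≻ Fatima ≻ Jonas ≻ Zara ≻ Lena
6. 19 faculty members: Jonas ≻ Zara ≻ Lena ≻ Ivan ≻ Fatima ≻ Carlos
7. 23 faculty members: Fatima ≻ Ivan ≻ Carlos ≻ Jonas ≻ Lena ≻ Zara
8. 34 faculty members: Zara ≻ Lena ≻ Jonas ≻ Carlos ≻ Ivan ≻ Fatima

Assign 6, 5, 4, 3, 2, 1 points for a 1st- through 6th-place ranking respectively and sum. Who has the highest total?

Fatima

Lena: 40·1 + 16·5 + 5·2 + 20·1 + 6·1 + 19·4 + 23·2 + 34·5 = 448
Fatima: 40·5 + 16·6 + 5·6 + 20·4 + 6·4 + 19·2 + 23·6 + 34·1 = 640
Jonas: 40·3 + 16·3 + 5·1 + 20·6 + 6·3 + 19·6 + 23·3 + 34·4 = 630
Carlos: 40·6 + 16·2 + 5·3 + 20·5 + 6·5 + 19·1 + 23·4 + 34·3 = 630
Ivan: 40·4 + 16·4 + 5·5 + 20·3 + 6·6 + 19·3 + 23·5 + 34·2 = 585
Zara: 40·2 + 16·1 + 5·4 + 20·2 + 6·2 + 19·5 + 23·1 + 34·6 = 490
Fatima has the highest Borda score (640).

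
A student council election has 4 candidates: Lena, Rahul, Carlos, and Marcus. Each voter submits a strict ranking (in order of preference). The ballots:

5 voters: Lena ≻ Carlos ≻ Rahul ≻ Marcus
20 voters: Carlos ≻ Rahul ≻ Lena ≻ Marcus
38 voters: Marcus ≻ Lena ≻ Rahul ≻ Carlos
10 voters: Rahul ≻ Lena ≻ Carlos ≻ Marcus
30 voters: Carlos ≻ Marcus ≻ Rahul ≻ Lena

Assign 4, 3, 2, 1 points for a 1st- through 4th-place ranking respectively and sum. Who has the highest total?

Marcus

Lena: 5·4 + 20·2 + 38·3 + 10·3 + 30·1 = 234
Rahul: 5·2 + 20·3 + 38·2 + 10·4 + 30·2 = 246
Carlos: 5·3 + 20·4 + 38·1 + 10·2 + 30·4 = 273
Marcus: 5·1 + 20·1 + 38·4 + 10·1 + 30·3 = 277
Marcus has the highest Borda score (277).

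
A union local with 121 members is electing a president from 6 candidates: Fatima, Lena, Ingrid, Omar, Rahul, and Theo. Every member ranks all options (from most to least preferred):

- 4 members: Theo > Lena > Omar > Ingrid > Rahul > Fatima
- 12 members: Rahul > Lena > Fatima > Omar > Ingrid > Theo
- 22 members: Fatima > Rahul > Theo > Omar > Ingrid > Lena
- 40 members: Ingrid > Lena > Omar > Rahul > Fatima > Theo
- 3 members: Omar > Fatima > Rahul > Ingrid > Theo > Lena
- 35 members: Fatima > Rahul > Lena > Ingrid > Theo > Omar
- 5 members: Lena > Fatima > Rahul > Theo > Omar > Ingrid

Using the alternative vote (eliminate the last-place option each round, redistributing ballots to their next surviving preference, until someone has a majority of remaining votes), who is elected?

Round 1: Fatima 57, Lena 5, Ingrid 40, Omar 3, Rahul 12, Theo 4. Eliminate Omar.
Round 2: Fatima 60, Lena 5, Ingrid 40, Rahul 12, Theo 4. Eliminate Theo.
Round 3: Fatima 60, Lena 9, Ingrid 40, Rahul 12. Eliminate Lena.
Round 4: Fatima 65, Ingrid 44, Rahul 12. Fatima has a majority.

Fatima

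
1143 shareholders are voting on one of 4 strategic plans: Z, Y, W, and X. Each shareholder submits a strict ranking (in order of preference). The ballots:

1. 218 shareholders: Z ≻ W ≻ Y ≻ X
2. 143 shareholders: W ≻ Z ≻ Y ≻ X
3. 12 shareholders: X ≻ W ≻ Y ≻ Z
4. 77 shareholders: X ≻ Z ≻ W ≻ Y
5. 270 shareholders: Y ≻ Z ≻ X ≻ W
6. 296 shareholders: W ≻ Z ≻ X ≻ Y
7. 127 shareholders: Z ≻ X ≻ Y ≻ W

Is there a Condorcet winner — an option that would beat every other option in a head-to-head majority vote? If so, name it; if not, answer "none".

Z

Z vs Y: 861–282 for Z.
Z vs W: 692–451 for Z.
Z vs X: 1054–89 for Z.
Z beats every other option head-to-head.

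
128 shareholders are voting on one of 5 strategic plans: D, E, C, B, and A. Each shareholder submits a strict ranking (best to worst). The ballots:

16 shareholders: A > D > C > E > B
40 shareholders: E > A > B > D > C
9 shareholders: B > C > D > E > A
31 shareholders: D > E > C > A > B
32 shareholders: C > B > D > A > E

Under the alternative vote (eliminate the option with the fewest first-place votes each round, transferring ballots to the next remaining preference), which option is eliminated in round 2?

Round 1: D 31, E 40, C 32, B 9, A 16. Eliminate B.
Round 2: D 31, E 40, C 41, A 16. Eliminate A.

A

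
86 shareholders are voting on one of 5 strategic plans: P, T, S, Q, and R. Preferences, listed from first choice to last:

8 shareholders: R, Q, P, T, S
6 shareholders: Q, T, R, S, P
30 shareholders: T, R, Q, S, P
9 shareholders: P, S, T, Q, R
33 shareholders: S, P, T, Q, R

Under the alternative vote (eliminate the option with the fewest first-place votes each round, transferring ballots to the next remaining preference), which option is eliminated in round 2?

Round 1: P 9, T 30, S 33, Q 6, R 8. Eliminate Q.
Round 2: P 9, T 36, S 33, R 8. Eliminate R.

R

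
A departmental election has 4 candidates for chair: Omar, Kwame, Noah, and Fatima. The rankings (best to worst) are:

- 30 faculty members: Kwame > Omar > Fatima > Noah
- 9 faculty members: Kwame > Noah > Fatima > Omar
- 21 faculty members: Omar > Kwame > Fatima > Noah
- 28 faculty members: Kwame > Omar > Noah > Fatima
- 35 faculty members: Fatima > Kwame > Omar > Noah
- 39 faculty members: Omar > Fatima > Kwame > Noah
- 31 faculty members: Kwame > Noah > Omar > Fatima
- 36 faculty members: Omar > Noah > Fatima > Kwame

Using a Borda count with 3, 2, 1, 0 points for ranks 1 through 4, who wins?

Omar: 30·2 + 9·0 + 21·3 + 28·2 + 35·1 + 39·3 + 31·1 + 36·3 = 470
Kwame: 30·3 + 9·3 + 21·2 + 28·3 + 35·2 + 39·1 + 31·3 + 36·0 = 445
Noah: 30·0 + 9·2 + 21·0 + 28·1 + 35·0 + 39·0 + 31·2 + 36·2 = 180
Fatima: 30·1 + 9·1 + 21·1 + 28·0 + 35·3 + 39·2 + 31·0 + 36·1 = 279
Omar has the highest Borda score (470).

Omar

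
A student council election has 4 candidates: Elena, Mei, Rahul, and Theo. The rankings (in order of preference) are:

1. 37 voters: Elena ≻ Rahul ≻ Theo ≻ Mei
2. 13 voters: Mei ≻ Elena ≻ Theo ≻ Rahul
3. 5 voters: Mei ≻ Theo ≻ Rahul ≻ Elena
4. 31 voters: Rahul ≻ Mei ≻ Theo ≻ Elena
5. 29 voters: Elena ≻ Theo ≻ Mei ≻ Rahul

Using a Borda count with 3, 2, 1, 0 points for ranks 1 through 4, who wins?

Elena

Elena: 37·3 + 13·2 + 5·0 + 31·0 + 29·3 = 224
Mei: 37·0 + 13·3 + 5·3 + 31·2 + 29·1 = 145
Rahul: 37·2 + 13·0 + 5·1 + 31·3 + 29·0 = 172
Theo: 37·1 + 13·1 + 5·2 + 31·1 + 29·2 = 149
Elena has the highest Borda score (224).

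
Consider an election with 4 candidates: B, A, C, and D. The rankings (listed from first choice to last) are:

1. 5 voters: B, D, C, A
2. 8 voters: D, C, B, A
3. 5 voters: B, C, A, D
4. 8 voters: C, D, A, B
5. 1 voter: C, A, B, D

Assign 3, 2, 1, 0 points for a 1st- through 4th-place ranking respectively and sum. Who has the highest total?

C

B: 5·3 + 8·1 + 5·3 + 8·0 + 1·1 = 39
A: 5·0 + 8·0 + 5·1 + 8·1 + 1·2 = 15
C: 5·1 + 8·2 + 5·2 + 8·3 + 1·3 = 58
D: 5·2 + 8·3 + 5·0 + 8·2 + 1·0 = 50
C has the highest Borda score (58).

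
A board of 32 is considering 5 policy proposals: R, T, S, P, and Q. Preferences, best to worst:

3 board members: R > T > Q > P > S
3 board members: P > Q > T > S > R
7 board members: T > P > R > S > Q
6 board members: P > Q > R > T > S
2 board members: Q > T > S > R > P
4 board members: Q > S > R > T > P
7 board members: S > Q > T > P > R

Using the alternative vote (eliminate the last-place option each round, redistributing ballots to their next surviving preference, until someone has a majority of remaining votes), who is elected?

Round 1: R 3, T 7, S 7, P 9, Q 6. Eliminate R.
Round 2: T 10, S 7, P 9, Q 6. Eliminate Q.
Round 3: T 12, S 11, P 9. Eliminate P.
Round 4: T 21, S 11. T has a majority.

T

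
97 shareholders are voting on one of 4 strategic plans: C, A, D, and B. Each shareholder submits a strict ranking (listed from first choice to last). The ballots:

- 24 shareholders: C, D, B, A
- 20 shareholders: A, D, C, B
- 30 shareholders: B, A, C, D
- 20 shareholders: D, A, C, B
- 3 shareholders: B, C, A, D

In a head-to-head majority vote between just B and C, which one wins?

Voters preferring B to C: 33; preferring C to B: 64.
C wins the head-to-head.

C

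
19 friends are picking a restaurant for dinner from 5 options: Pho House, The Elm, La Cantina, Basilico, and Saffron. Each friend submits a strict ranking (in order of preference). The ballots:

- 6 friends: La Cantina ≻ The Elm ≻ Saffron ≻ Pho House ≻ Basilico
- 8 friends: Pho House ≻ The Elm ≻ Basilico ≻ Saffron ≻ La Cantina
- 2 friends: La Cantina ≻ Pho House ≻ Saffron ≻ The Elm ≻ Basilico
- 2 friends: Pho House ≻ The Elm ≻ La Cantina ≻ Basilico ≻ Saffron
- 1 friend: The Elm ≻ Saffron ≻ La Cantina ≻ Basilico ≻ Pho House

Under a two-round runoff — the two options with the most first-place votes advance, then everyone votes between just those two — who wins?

Round 1 first-place votes: Pho House 10, The Elm 1, La Cantina 8, Basilico 0, Saffron 0.
Pho House and La Cantina advance.
Runoff: Pho House is preferred to La Cantina by 10 voters; La Cantina by 9.
Pho House wins the runoff.

Pho House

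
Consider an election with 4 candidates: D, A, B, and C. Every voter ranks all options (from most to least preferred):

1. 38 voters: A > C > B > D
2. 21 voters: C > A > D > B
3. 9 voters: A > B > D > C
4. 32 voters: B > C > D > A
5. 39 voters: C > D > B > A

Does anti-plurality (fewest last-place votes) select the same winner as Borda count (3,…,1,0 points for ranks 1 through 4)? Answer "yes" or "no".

Anti-plurality — last-place votes: D 38, A 71, B 21, C 9. Winner: C.
Borda — scores: D 140, A 183, B 191, C 320. Winner: C.
The two methods agree.

yes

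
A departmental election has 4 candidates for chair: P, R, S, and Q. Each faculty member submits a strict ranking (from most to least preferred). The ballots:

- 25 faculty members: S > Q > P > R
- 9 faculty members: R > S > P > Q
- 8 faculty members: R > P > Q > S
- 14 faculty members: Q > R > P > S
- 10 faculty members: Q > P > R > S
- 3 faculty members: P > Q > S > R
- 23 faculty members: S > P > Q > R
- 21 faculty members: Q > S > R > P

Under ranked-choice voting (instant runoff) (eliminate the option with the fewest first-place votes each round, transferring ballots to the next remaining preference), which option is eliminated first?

P

Round 1: P 3, R 17, S 48, Q 45. Eliminate P.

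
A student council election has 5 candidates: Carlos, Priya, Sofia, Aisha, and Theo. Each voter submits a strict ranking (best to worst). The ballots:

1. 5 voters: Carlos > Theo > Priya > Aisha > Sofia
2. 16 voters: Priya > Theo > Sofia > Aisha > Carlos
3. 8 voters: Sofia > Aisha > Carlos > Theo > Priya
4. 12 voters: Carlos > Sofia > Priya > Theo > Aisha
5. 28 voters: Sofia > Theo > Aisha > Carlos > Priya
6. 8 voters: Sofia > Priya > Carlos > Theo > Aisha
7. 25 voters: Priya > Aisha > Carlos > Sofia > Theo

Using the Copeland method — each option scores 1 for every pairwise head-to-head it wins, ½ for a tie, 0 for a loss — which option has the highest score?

Carlos: beats Priya and Theo; loses to Sofia and Aisha → score 2.
Priya: beats Aisha and Theo; loses to Carlos and Sofia → score 2.
Sofia: beats Carlos, Priya, Aisha, and Theo → score 4.
Aisha: beats Carlos; loses to Priya, Sofia, and Theo → score 1.
Theo: beats Aisha; loses to Carlos, Priya, and Sofia → score 1.
Sofia has the best pairwise record.

Sofia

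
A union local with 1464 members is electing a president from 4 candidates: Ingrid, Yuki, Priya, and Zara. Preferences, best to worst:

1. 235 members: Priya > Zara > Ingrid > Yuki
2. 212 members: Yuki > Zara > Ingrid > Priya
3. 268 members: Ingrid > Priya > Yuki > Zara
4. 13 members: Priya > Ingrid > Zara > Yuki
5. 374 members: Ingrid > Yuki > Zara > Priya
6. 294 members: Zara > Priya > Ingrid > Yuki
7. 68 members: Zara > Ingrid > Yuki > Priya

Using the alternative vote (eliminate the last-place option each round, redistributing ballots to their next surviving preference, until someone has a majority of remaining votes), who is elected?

Zara

Round 1: Ingrid 642, Yuki 212, Priya 248, Zara 362. Eliminate Yuki.
Round 2: Ingrid 642, Priya 248, Zara 574. Eliminate Priya.
Round 3: Ingrid 655, Zara 809. Zara has a majority.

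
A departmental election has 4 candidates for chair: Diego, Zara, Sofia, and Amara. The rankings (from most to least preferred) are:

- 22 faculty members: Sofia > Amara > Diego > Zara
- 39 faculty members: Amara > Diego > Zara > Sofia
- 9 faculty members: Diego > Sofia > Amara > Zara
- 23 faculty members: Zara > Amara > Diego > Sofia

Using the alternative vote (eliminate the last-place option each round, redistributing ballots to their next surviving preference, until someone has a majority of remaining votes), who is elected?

Round 1: Diego 9, Zara 23, Sofia 22, Amara 39. Eliminate Diego.
Round 2: Zara 23, Sofia 31, Amara 39. Eliminate Zara.
Round 3: Sofia 31, Amara 62. Amara has a majority.

Amara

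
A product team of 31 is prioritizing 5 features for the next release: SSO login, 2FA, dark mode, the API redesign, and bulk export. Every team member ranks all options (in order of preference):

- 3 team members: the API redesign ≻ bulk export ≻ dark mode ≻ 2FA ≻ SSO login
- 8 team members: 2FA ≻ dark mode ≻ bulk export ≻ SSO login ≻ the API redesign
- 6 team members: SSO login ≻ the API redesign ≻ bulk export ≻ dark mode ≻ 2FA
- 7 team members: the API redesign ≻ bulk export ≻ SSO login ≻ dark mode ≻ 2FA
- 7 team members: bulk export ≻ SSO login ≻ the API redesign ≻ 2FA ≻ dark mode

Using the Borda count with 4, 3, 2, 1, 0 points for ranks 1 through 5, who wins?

SSO login: 3·0 + 8·1 + 6·4 + 7·2 + 7·3 = 67
2FA: 3·1 + 8·4 + 6·0 + 7·0 + 7·1 = 42
dark mode: 3·2 + 8·3 + 6·1 + 7·1 + 7·0 = 43
the API redesign: 3·4 + 8·0 + 6·3 + 7·4 + 7·2 = 72
bulk export: 3·3 + 8·2 + 6·2 + 7·3 + 7·4 = 86
bulk export has the highest Borda score (86).

bulk export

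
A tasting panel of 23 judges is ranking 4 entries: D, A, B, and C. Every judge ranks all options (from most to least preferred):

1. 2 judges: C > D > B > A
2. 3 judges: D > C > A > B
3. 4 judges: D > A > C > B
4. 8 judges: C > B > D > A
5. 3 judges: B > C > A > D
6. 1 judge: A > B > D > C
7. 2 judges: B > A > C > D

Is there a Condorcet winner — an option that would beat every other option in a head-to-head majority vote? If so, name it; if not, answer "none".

C vs D: 15–8 for C.
C vs A: 16–7 for C.
C vs B: 17–6 for C.
C beats every other option head-to-head.

C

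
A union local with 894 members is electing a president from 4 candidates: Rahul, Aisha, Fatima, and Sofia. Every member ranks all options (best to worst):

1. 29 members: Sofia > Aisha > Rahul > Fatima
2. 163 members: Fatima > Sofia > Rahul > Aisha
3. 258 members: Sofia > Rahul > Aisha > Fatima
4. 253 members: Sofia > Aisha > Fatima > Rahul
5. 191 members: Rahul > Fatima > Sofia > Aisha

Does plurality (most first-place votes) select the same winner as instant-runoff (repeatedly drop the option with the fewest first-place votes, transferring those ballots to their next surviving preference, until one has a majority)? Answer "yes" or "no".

yes

Plurality — first-place votes: Rahul 191, Aisha 0, Fatima 163, Sofia 540. Winner: Sofia.
Instant-runoff — R1 Rahul 191, Aisha 0, Fatima 163, Sofia 540 (Sofia winner). Winner: Sofia.
The two methods agree.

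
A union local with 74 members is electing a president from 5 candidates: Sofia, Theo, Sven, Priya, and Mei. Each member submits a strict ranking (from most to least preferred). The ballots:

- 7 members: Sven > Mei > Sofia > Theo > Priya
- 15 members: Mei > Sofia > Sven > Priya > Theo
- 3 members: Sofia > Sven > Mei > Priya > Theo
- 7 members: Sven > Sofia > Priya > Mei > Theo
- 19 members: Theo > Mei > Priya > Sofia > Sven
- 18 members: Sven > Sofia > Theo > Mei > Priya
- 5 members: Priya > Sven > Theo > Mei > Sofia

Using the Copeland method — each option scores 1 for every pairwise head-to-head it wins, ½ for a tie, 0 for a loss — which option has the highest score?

Sofia: beats Theo and Priya; ties Sven; loses to Mei → score 2.5.
Theo: beats Priya and Mei; loses to Sofia and Sven → score 2.
Sven: beats Theo, Priya, and Mei; ties Sofia → score 3.5.
Priya: loses to Sofia, Theo, Sven, and Mei → score 0.
Mei: beats Sofia and Priya; loses to Theo and Sven → score 2.
Sven has the best pairwise record.

Sven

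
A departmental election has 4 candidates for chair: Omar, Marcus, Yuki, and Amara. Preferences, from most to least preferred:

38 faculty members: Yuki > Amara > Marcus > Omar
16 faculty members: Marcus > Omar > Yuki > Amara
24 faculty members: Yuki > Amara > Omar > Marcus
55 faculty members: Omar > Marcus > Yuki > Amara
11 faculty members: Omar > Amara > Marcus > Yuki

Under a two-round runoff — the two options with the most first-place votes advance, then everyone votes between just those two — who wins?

Omar

Round 1 first-place votes: Omar 66, Marcus 16, Yuki 62, Amara 0.
Omar and Yuki advance.
Runoff: Omar is preferred to Yuki by 82 voters; Yuki by 62.
Omar wins the runoff.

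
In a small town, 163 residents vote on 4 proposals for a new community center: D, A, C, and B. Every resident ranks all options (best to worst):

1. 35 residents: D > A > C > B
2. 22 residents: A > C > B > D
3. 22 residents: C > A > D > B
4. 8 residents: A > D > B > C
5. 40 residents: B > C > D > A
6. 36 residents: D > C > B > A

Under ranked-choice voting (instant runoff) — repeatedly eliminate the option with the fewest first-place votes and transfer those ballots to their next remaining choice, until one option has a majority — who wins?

Round 1: D 71, A 30, C 22, B 40. Eliminate C.
Round 2: D 71, A 52, B 40. Eliminate B.
Round 3: D 111, A 52. D has a majority.

D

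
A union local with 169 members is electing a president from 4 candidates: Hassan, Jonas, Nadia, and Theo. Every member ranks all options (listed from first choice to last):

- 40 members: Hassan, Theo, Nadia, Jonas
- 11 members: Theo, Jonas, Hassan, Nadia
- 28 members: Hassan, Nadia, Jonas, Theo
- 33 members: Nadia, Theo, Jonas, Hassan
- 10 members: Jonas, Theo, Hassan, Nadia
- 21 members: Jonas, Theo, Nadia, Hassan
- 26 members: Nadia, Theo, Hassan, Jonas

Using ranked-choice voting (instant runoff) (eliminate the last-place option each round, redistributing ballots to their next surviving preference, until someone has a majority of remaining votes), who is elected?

Hassan

Round 1: Hassan 68, Jonas 31, Nadia 59, Theo 11. Eliminate Theo.
Round 2: Hassan 68, Jonas 42, Nadia 59. Eliminate Jonas.
Round 3: Hassan 89, Nadia 80. Hassan has a majority.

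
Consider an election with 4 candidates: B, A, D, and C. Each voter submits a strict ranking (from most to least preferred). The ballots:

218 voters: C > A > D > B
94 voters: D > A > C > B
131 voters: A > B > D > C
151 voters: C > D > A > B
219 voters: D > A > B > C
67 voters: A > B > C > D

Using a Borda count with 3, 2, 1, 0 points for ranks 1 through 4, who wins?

B: 218·0 + 94·0 + 131·2 + 151·0 + 219·1 + 67·2 = 615
A: 218·2 + 94·2 + 131·3 + 151·1 + 219·2 + 67·3 = 1807
D: 218·1 + 94·3 + 131·1 + 151·2 + 219·3 + 67·0 = 1590
C: 218·3 + 94·1 + 131·0 + 151·3 + 219·0 + 67·1 = 1268
A has the highest Borda score (1807).

A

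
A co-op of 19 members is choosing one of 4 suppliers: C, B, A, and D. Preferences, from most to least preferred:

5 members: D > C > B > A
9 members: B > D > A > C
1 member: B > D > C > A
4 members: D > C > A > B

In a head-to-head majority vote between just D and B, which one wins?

Voters preferring D to B: 9; preferring B to D: 10.
B wins the head-to-head.

B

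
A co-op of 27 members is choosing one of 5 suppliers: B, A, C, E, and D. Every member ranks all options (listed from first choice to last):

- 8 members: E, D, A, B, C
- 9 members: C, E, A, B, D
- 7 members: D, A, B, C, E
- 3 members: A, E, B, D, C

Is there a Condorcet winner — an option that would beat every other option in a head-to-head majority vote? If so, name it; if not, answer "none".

none

Checking pairwise contests:
A beats B 27–0.
E beats A 17–10.
B beats C 18–9.
C beats E 16–11.
E beats D 20–7.
Every option loses at least one head-to-head, so there is no Condorcet winner.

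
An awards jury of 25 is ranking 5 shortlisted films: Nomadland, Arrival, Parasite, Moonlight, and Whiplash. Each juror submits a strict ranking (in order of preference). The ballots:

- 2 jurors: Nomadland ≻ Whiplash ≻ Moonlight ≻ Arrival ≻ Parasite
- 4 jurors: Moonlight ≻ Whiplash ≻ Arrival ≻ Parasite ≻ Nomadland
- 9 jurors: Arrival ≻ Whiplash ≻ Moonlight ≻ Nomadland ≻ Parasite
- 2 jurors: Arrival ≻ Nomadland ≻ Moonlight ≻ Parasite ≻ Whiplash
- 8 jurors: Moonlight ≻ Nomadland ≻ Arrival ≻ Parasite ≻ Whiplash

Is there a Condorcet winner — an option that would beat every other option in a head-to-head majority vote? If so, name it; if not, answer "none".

Moonlight

Moonlight vs Nomadland: 21–4 for Moonlight.
Moonlight vs Arrival: 14–11 for Moonlight.
Moonlight vs Parasite: 25–0 for Moonlight.
Moonlight vs Whiplash: 14–11 for Moonlight.
Moonlight beats every other option head-to-head.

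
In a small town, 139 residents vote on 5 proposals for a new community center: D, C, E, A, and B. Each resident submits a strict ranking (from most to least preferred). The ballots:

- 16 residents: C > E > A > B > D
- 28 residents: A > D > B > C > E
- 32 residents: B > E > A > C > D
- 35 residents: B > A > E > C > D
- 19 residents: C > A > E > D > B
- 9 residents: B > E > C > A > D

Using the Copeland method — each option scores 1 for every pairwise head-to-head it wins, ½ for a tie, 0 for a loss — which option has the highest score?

D: loses to C, E, A, and B → score 0.
C: beats D; loses to E, A, and B → score 1.
E: beats D and C; loses to A and B → score 2.
A: beats D, C, and E; loses to B → score 3.
B: beats D, C, E, and A → score 4.
B has the best pairwise record.

B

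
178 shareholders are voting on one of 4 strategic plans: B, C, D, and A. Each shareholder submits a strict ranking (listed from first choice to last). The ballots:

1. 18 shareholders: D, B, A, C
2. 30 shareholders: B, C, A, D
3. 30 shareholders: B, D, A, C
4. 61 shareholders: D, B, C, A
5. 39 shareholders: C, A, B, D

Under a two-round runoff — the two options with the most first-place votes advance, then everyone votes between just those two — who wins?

Round 1 first-place votes: B 60, C 39, D 79, A 0.
D and B advance.
Runoff: D is preferred to B by 79 voters; B by 99.
B wins the runoff.

B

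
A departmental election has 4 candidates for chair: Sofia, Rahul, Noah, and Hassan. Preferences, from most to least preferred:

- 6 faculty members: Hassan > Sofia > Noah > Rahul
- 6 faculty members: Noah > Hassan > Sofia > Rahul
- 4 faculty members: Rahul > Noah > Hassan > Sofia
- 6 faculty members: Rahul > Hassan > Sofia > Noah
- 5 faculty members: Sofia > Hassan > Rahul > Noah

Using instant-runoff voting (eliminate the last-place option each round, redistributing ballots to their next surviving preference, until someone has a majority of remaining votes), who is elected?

Round 1: Sofia 5, Rahul 10, Noah 6, Hassan 6. Eliminate Sofia.
Round 2: Rahul 10, Noah 6, Hassan 11. Eliminate Noah.
Round 3: Rahul 10, Hassan 17. Hassan has a majority.

Hassan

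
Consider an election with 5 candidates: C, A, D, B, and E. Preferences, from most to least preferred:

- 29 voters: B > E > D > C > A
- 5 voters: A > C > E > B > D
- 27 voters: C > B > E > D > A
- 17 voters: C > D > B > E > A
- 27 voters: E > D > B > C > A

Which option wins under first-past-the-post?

C

First-place votes: C 44, A 5, D 0, B 29, E 27.
C has the most first-place votes.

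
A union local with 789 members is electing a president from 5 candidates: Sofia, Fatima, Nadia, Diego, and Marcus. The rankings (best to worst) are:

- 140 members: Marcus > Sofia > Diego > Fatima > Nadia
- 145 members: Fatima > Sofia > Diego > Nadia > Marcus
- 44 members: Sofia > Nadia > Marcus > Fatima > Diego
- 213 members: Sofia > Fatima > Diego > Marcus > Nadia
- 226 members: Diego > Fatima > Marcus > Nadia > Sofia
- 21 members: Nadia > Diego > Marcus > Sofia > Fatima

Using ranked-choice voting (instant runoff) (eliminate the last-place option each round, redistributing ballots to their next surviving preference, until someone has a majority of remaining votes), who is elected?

Sofia

Round 1: Sofia 257, Fatima 145, Nadia 21, Diego 226, Marcus 140. Eliminate Nadia.
Round 2: Sofia 257, Fatima 145, Diego 247, Marcus 140. Eliminate Marcus.
Round 3: Sofia 397, Fatima 145, Diego 247. Sofia has a majority.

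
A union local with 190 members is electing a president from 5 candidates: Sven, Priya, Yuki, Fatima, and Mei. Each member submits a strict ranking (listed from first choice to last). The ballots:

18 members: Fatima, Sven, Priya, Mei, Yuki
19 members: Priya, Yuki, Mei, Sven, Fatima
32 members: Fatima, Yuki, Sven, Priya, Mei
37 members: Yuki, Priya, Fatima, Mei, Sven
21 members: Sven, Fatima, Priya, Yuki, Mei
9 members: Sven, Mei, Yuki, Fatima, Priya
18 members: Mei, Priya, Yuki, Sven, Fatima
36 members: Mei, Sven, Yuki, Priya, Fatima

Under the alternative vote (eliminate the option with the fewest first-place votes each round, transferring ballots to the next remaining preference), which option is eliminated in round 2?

Round 1: Sven 30, Priya 19, Yuki 37, Fatima 50, Mei 54. Eliminate Priya.
Round 2: Sven 30, Yuki 56, Fatima 50, Mei 54. Eliminate Sven.

Sven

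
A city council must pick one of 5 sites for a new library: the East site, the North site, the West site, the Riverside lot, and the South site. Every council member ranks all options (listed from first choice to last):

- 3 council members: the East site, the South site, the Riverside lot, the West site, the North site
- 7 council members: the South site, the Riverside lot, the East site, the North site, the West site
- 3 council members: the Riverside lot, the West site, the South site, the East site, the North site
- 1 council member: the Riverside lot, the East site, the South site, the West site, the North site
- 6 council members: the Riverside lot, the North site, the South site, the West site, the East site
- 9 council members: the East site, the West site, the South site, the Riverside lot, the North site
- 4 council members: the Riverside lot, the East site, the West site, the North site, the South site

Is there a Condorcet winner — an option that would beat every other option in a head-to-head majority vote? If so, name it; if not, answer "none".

none

Checking pairwise contests:
the Riverside lot beats the East site 21–12.
the East site beats the North site 27–6.
the East site beats the West site 24–9.
the South site beats the Riverside lot 19–14.
the East site beats the South site 17–16.
Every option loses at least one head-to-head, so there is no Condorcet winner.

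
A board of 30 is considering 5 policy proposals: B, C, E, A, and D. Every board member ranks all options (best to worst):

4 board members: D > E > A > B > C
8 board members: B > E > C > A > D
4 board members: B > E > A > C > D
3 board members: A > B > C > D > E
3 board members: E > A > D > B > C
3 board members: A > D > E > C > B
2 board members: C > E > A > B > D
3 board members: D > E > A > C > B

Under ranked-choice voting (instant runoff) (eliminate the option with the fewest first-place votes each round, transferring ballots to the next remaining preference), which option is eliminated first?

Round 1: B 12, C 2, E 3, A 6, D 7. Eliminate C.

C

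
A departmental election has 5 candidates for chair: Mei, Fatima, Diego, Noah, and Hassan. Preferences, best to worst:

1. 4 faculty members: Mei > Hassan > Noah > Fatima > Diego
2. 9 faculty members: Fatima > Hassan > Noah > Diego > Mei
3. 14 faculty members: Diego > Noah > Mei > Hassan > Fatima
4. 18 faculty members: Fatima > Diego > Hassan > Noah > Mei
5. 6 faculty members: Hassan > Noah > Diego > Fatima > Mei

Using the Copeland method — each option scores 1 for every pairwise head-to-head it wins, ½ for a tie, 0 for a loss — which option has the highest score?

Mei: loses to Fatima, Diego, Noah, and Hassan → score 0.
Fatima: beats Mei, Diego, Noah, and Hassan → score 4.
Diego: beats Mei, Noah, and Hassan; loses to Fatima → score 3.
Noah: beats Mei; loses to Fatima, Diego, and Hassan → score 1.
Hassan: beats Mei and Noah; loses to Fatima and Diego → score 2.
Fatima has the best pairwise record.

Fatima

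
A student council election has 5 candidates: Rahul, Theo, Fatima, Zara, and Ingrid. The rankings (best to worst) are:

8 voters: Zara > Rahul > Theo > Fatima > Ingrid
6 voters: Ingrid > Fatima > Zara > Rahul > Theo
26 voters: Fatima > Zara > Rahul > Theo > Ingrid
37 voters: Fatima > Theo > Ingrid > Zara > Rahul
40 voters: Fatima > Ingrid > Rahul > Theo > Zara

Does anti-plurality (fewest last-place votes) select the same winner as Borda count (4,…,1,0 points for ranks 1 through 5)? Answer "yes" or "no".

yes

Anti-plurality — last-place votes: Rahul 37, Theo 6, Fatima 0, Zara 40, Ingrid 34. Winner: Fatima.
Borda — scores: Rahul 162, Theo 193, Fatima 438, Zara 159, Ingrid 218. Winner: Fatima.
The two methods agree.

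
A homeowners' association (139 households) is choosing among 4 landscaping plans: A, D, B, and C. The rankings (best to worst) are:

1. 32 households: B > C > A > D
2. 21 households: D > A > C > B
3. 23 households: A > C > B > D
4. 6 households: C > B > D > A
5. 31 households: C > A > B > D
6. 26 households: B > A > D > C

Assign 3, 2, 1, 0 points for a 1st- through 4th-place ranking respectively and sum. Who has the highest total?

A: 32·1 + 21·2 + 23·3 + 6·0 + 31·2 + 26·2 = 257
D: 32·0 + 21·3 + 23·0 + 6·1 + 31·0 + 26·1 = 95
B: 32·3 + 21·0 + 23·1 + 6·2 + 31·1 + 26·3 = 240
C: 32·2 + 21·1 + 23·2 + 6·3 + 31·3 + 26·0 = 242
A has the highest Borda score (257).

A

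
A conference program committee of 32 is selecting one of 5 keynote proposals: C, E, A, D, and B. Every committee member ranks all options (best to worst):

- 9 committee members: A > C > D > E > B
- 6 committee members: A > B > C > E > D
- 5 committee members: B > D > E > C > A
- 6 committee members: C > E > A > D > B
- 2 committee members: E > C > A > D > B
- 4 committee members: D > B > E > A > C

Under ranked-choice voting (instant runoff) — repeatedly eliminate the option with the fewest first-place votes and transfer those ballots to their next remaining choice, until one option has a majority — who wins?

A

Round 1: C 6, E 2, A 15, D 4, B 5. Eliminate E.
Round 2: C 8, A 15, D 4, B 5. Eliminate D.
Round 3: C 8, A 15, B 9. Eliminate C.
Round 4: A 23, B 9. A has a majority.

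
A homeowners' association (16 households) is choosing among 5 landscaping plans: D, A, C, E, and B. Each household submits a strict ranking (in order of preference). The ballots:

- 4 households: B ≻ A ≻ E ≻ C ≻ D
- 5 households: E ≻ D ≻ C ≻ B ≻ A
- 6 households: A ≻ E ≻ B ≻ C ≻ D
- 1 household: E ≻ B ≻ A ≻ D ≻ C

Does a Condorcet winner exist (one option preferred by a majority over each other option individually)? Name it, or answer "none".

none

Checking pairwise contests:
A beats D 11–5.
B beats A 10–6.
A beats C 11–5.
A beats E 10–6.
E beats B 12–4.
Every option loses at least one head-to-head, so there is no Condorcet winner.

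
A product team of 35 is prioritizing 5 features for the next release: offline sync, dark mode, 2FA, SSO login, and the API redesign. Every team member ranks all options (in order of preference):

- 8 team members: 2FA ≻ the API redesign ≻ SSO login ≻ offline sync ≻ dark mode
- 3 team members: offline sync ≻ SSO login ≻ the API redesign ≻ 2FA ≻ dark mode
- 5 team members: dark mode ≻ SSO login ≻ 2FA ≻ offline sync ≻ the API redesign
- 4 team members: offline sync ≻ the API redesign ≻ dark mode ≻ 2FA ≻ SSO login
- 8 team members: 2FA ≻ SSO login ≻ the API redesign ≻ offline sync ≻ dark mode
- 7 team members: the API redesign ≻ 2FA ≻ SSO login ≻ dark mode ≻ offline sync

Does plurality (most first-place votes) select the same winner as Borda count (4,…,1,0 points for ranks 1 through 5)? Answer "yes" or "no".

Plurality — first-place votes: offline sync 7, dark mode 5, 2FA 16, SSO login 0, the API redesign 7. Winner: 2FA.
Borda — scores: offline sync 49, dark mode 35, 2FA 102, SSO login 78, the API redesign 86. Winner: 2FA.
The two methods agree.

yes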